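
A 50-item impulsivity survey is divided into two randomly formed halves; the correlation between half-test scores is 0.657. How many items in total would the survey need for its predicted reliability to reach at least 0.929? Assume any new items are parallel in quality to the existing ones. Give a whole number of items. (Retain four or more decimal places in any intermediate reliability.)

Corrected full-test reliability: r_full = 2 × 0.657 / (1 + 0.657) ≈ 0.7930
n = r_tgt(1 − r_full) / [r_full(1 − r_tgt)] = 0.929 × 0.2070 / (0.7930 × 0.071) ≈ 3.4155
Items = 3.4155 × 50 ≈ 170.78 → 171

171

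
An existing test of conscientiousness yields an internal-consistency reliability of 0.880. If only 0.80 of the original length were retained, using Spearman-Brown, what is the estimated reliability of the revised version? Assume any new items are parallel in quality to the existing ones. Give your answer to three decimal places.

Apply the Spearman-Brown prophecy formula, r' = nr / [1 + (n − 1)r]:
r_new = (0.8 × 0.880) / (1 + (0.8 − 1) × 0.880)
r_new = 0.7040 / 0.8240 ≈ 0.8544

0.854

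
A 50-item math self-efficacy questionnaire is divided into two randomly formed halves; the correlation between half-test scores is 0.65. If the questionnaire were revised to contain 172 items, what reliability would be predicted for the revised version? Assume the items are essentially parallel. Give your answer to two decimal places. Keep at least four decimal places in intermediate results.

First correct the split-half correlation to full-test reliability: r_full = 2 × 0.65 / (1 + 0.65) ≈ 0.7879
Length factor from 50 to 172 items: n = 172/50 = 3.4400
r_new = n·r_full / (1 + (n − 1)·r_full) = 2.7104 / 2.9225 ≈ 0.9274

0.93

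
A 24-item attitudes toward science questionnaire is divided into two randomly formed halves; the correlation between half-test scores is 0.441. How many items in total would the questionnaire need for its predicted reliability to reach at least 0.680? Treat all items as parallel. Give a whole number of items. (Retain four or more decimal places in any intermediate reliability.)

33

Corrected full-test reliability: r_full = 2 × 0.441 / (1 + 0.441) ≈ 0.6121
n = r_tgt(1 − r_full) / [r_full(1 − r_tgt)] = 0.680 × 0.3879 / (0.6121 × 0.320) ≈ 1.3467
Items = 1.3467 × 24 ≈ 32.32 → 33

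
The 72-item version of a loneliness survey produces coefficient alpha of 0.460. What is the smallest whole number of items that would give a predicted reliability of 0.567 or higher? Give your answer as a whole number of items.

n = 0.567 × (1 − 0.460) / [ 0.460 × (1 − 0.567) ]
n = 0.306180 / 0.199180 ≈ 1.5372
So the test needs 1.5372 × 72 ≈ 110.68 items; rounding up, 111.

111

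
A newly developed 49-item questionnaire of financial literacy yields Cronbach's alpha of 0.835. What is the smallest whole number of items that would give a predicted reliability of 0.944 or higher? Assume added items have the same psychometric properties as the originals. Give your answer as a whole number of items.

164

Rearranging the Spearman-Brown formula for n,
n = r_target (1 − r_old) / [ r_old (1 − r_target) ]
n = 0.944 × (1 − 0.835) / [ 0.835 × (1 − 0.944) ]
  = 0.155760 / 0.046760 = 3.3311
Items needed = n × 49 = 3.3311 × 49 ≈ 163.22 → round up to 164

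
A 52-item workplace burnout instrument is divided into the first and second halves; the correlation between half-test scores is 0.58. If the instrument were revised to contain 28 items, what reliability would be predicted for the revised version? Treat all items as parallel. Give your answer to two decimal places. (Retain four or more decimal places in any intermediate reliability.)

First correct the split-half correlation to full-test reliability: r_full = 2 × 0.58 / (1 + 0.58) ≈ 0.7342
Then adjust to 28 items: n = 28/52 = 0.5385
r_new = n·r_full / (1 + (n − 1)·r_full) = 0.3954 / 0.6612 ≈ 0.5980

0.60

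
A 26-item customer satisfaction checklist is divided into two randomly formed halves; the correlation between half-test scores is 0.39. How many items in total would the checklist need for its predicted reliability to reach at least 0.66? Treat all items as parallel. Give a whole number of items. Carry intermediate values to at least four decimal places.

40

r_full = 2(0.39)/(1 + 0.39) = 0.5612
n = r_tgt(1 − r_full) / [r_full(1 − r_tgt)] = 0.66 × 0.4388 / (0.5612 × 0.34) ≈ 1.5178
Required items = 1.5178 × 26 = 39.46, so 40 items.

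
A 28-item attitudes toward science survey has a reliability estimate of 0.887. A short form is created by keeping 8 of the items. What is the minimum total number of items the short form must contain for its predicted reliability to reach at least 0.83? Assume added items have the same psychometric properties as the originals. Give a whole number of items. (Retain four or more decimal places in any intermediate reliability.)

18

First, r for the 8-item form: n = 8/28 = 0.2857, so r_8 = 0.2857·0.887/(1 + (0.2857 − 1)·0.887) = 0.6916
Length factor from the short form to reach 0.83: n' = 0.83(1 − 0.6916) / [0.6916(1 − 0.83)] ≈ 2.1772
Items = 2.1772 × 8 ≈ 17.42 → 18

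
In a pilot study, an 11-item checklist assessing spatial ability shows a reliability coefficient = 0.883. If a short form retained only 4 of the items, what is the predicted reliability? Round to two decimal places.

0.73

The new length is 4/11 = 0.3636 times the old.
r_new = 0.3636·0.883 / [1 + (0.3636 − 1)·0.883]
r_new = 0.3211 / 0.4381 ≈ 0.7329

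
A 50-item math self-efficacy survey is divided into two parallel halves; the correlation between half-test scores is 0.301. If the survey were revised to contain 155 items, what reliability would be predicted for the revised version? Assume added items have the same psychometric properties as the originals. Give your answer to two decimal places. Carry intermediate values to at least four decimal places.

0.73

Full-test reliability from the split-half r: r_full = 2(0.301)/(1 + 0.301) = 0.4627
Length factor from 50 to 155 items: n = 155/50 = 3.1000
r_new = n·r_full / (1 + (n − 1)·r_full) = 1.4344 / 1.9717 ≈ 0.7275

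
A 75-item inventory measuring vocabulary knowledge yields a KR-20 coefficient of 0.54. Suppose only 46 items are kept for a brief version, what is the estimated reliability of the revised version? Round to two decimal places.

0.42

Length ratio n = 46/75 = 0.6133
Apply the Spearman-Brown prophecy formula, r' = nr / [1 + (n − 1)r]:
r_new = (0.6133 × 0.54) / (1 + (0.6133 − 1) × 0.54)
r_new = 0.3312 / 0.7912 ≈ 0.4186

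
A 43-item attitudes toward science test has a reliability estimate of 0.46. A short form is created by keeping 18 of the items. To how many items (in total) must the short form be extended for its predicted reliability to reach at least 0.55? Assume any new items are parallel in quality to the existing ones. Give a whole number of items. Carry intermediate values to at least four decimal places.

First, r for the 18-item form: n = 18/43 = 0.4186, so r_18 = 0.4186·0.46/(1 + (0.4186 − 1)·0.46) = 0.2629
Length factor from the short form to reach 0.55: n' = 0.55(1 − 0.2629) / [0.2629(1 − 0.55)] ≈ 3.4268
Items = 3.4268 × 18 ≈ 61.68 → 62

62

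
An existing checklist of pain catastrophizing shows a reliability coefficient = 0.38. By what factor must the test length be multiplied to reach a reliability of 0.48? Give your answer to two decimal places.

Invert Spearman-Brown to solve for n:
n = r_target (1 − r_old) / [ r_old (1 − r_target) ]
n = 0.48(1 − 0.38) / [0.38(1 − 0.48)]
n = 0.2976 / 0.1976 ≈ 1.5061

1.51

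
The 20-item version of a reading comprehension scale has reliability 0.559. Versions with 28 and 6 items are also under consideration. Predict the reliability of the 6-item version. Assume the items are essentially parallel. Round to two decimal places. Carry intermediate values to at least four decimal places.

Only the ratio of lengths matters: n = 6/20 = 0.3000
r_{6} = n·r / (1 + (n − 1)·r) = 0.1677 / 0.6087 ≈ 0.2755

0.28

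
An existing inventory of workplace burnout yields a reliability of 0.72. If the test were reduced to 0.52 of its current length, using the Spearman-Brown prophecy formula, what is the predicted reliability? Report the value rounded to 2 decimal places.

0.57

Spearman-Brown: r_new = n·r / (1 + (n − 1)·r)
r_new = (0.52 × 0.72) / (1 + (0.52 − 1) × 0.72)
     = 0.3744 / 0.6544 = 0.5721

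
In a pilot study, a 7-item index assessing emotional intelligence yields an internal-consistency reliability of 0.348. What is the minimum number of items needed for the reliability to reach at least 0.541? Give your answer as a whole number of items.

16

n = [0.541 × 0.652] / [0.348 × 0.459]
n = 0.352732 / 0.159732 ≈ 2.2083
2.2083 × 7 = 15.46 → 16 items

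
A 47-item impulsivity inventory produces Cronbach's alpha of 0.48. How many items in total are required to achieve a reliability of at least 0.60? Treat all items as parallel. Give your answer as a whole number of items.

77

n = [0.60 × 0.52] / [0.48 × 0.40]
  = 0.3120 / 0.1920 = 1.6250
1.6250 × 47 = 76.38 → 77 items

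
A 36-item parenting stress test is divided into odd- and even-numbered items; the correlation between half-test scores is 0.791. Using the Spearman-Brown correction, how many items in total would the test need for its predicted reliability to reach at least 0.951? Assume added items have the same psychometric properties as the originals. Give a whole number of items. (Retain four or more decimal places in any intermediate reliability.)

r_full = 2(0.791)/(1 + 0.791) = 0.8833
Solve Spearman-Brown for n: n = 0.951(1 − 0.8833) / [0.8833(1 − 0.951)] = 2.5642
Required items = 2.5642 × 36 = 92.31, so 93 items.

93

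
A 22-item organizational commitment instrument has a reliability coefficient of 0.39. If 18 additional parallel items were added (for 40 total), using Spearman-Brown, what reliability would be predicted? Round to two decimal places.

0.54

The new length is 40/22 = 1.8182 times the old.
r_new = 1.8182·0.39 / [1 + (1.8182 − 1)·0.39]
     = 0.7091 / 1.3191 = 0.5376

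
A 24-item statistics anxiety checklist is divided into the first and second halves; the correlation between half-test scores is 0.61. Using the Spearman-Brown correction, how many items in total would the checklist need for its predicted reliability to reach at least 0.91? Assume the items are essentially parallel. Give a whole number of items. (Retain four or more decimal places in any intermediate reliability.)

r_full = 2(0.61)/(1 + 0.61) = 0.7578
n = r_tgt(1 − r_full) / [r_full(1 − r_tgt)] = 0.91 × 0.2422 / (0.7578 × 0.09) ≈ 3.2316
Items = 3.2316 × 24 ≈ 77.56 → 78

78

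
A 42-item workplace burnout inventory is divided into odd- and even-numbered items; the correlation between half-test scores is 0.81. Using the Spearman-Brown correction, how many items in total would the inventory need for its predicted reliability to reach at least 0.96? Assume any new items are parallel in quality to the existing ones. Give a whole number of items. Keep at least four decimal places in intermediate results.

Corrected full-test reliability: r_full = 2 × 0.81 / (1 + 0.81) ≈ 0.8950
n = r_tgt(1 − r_full) / [r_full(1 − r_tgt)] = 0.96 × 0.1050 / (0.8950 × 0.04) ≈ 2.8156
Required items = 2.8156 × 42 = 118.26, so 119 items.

119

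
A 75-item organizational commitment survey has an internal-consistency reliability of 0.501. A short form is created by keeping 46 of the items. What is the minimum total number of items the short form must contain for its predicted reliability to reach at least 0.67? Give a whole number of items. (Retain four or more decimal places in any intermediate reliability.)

152

First, r for the 46-item form: n = 46/75 = 0.6133, so r_46 = 0.6133·0.501/(1 + (0.6133 − 1)·0.501) = 0.3811
Length factor from the short form to reach 0.67: n' = 0.67(1 − 0.3811) / [0.3811(1 − 0.67)] ≈ 3.2972
Total items = 3.2972 × 46 = 151.67, rounded up to 152.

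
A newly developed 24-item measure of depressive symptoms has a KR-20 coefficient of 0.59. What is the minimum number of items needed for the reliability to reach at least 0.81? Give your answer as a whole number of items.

72

Spearman-Brown solved for the length factor n:
n = r*(1 − r) / [ r (1 − r*) ]
n = [0.81 × 0.41] / [0.59 × 0.19]
  = 0.3321 / 0.1121 = 2.9625
So the test needs 2.9625 × 24 ≈ 71.10 items; rounding up, 72.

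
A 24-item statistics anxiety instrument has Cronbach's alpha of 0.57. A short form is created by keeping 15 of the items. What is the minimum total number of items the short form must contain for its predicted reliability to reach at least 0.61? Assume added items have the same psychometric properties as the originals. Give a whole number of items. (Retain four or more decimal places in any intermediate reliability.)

Short-form reliability: n = 15/24 = 0.6250; r_15 = n·r/(1+(n−1)r) ≈ 0.4531
Then solve for n' with r_old = 0.4531, r_target = 0.61: n' = 0.61(1 − 0.4531)/[0.4531(1 − 0.61)] = 1.8879
Items = 1.8879 × 15 ≈ 28.32 → 29

29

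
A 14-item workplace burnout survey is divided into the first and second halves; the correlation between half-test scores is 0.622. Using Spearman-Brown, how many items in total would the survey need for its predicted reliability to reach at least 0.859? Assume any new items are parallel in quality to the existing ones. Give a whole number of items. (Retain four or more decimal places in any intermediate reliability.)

r_full = 2(0.622)/(1 + 0.622) = 0.7670
n = r_tgt(1 − r_full) / [r_full(1 − r_tgt)] = 0.859 × 0.2330 / (0.7670 × 0.141) ≈ 1.8507
Items = 1.8507 × 14 ≈ 25.91 → 26

26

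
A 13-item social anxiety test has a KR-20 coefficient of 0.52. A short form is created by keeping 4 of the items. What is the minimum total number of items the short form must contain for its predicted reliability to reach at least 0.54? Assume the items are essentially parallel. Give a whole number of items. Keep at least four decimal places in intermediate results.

15

Short-form reliability: n = 4/13 = 0.3077; r_4 = n·r/(1+(n−1)r) ≈ 0.2500
Length factor from the short form to reach 0.54: n' = 0.54(1 − 0.2500) / [0.2500(1 − 0.54)] ≈ 3.5217
Items = 3.5217 × 4 ≈ 14.09 → 15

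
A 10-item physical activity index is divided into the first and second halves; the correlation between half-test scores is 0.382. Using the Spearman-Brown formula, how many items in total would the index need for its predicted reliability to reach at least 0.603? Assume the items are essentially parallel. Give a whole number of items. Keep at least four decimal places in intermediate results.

13

r_full = 2(0.382)/(1 + 0.382) = 0.5528
n = r_tgt(1 − r_full) / [r_full(1 − r_tgt)] = 0.603 × 0.4472 / (0.5528 × 0.397) ≈ 1.2287
Items = 1.2287 × 10 ≈ 12.29 → 13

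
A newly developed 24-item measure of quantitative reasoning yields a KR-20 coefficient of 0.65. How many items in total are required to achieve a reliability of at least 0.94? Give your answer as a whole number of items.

203

n = 0.94(1 − 0.65) / [0.65(1 − 0.94)]
n = 0.3290 / 0.0390 ≈ 8.4359
Items needed = n × 24 = 8.4359 × 24 ≈ 202.46 → round up to 203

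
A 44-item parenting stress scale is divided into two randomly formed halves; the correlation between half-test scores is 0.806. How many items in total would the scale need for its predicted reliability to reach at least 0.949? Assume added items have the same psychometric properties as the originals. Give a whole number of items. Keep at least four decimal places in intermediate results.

99

Corrected full-test reliability: r_full = 2 × 0.806 / (1 + 0.806) ≈ 0.8926
n = r_tgt(1 − r_full) / [r_full(1 − r_tgt)] = 0.949 × 0.1074 / (0.8926 × 0.051) ≈ 2.2389
Required items = 2.2389 × 44 = 98.51, so 99 items.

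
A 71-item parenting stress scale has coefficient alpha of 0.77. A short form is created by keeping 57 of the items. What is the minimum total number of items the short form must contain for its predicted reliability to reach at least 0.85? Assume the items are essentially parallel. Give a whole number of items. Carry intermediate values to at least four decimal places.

121

First, r for the 57-item form: n = 57/71 = 0.8028, so r_57 = 0.8028·0.77/(1 + (0.8028 − 1)·0.77) = 0.7288
Then solve for n' with r_old = 0.7288, r_target = 0.85: n' = 0.85(1 − 0.7288)/[0.7288(1 − 0.85)] = 2.1087
Total items = 2.1087 × 57 = 120.20, rounded up to 121.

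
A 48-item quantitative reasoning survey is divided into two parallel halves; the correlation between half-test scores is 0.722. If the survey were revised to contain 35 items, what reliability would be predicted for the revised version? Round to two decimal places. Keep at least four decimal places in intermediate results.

0.79

Spearman-Brown correction (n = 2): r_full = 2·0.722/(1 + 0.722) = 0.8386
Then adjust to 35 items: n = 35/48 = 0.7292
r_new = n·r_full / (1 + (n − 1)·r_full) = 0.6115 / 0.7729 ≈ 0.7912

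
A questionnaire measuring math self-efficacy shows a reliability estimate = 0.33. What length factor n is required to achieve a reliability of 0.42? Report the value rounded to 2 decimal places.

1.47

Invert Spearman-Brown to solve for n:
n = r_target (1 − r_old) / [ r_old (1 − r_target) ]
n = [0.42 × 0.67] / [0.33 × 0.58]
n = 0.2814 / 0.1914 ≈ 1.4702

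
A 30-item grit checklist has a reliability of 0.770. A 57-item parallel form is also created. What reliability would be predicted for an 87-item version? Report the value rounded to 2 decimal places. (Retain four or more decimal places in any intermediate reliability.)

0.91

The 57-item form is not needed; work directly from the 30-item form with n = 87/30 = 2.9000.
r_{87} = n·r / (1 + (n − 1)·r) = 2.2330 / 2.4630 ≈ 0.9066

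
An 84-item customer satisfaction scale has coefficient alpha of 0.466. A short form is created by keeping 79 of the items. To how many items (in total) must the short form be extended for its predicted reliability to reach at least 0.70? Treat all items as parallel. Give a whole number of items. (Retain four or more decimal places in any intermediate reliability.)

Short-form reliability: n = 79/84 = 0.9405; r_79 = n·r/(1+(n−1)r) ≈ 0.4508
Then solve for n' with r_old = 0.4508, r_target = 0.70: n' = 0.70(1 − 0.4508)/[0.4508(1 − 0.70)] = 2.8427
Total items = 2.8427 × 79 = 224.57, rounded up to 225.

225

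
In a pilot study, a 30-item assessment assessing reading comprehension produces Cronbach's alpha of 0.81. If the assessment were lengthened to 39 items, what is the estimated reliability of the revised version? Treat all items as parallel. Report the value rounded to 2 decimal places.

n = 39/30 = 1.3
Spearman-Brown: r_new = n·r / (1 + (n − 1)·r)
r_new = 1.3·0.81 / [1 + (1.3 − 1)·0.81]
r_new = 1.0530 / 1.2430 ≈ 0.8471

0.85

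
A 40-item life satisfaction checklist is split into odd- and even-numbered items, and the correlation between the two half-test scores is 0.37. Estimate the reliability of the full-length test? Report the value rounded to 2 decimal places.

0.54

Each half is half the length of the full test, so the full test is n = 2 times a half.
r_full = 2(0.37) / (1 + 0.37)
r_full = 0.7400 / 1.3700 ≈ 0.5401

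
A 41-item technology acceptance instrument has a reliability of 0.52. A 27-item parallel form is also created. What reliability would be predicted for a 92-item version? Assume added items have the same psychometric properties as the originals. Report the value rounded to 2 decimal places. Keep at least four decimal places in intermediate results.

Only the ratio of lengths matters: n = 92/41 = 2.2439
r_{92} = n·r / (1 + (n − 1)·r) = 1.1668 / 1.6468 ≈ 0.7085

0.71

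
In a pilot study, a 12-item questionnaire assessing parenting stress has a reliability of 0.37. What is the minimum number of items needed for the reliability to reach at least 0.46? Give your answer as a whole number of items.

Rearranging the Spearman-Brown formula for n,
n = r*(1 − r) / [ r (1 − r*) ]
n = [0.46 × 0.63] / [0.37 × 0.54]
n = 0.2898 / 0.1998 ≈ 1.4505
1.4505 × 12 = 17.41 → 18 items

18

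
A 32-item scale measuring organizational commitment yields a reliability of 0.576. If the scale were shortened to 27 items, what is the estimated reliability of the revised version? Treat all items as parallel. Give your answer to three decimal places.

0.534

The new length is 27/32 = 0.8438 times the old.
r_new = 0.8438·0.576 / [1 + (0.8438 − 1)·0.576]
     = 0.4860 / 0.9100 = 0.5341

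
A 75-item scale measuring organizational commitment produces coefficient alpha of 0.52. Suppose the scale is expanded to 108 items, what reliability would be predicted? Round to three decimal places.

0.609

n = 108/75 = 1.44
r_new = (1.44 × 0.52) / (1 + (1.44 − 1) × 0.52)
r_new = 0.7488 / 1.2288 ≈ 0.6094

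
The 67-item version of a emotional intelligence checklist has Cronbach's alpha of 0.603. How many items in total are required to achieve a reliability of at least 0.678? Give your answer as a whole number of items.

Invert Spearman-Brown to solve for n:
n = r*(1 − r) / [ r (1 − r*) ]
n = 0.678 × (1 − 0.603) / [ 0.603 × (1 − 0.678) ]
  = 0.269166 / 0.194166 = 1.3863
1.3863 × 67 = 92.88 → 93 items

93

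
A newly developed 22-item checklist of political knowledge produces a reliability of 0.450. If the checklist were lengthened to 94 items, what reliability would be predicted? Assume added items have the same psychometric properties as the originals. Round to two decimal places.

0.78

The new length is 94/22 = 4.2727 times the old.
By Spearman-Brown, r_new = n r / (1 + (n − 1) r).
r_new = (4.2727 × 0.450) / (1 + (4.2727 − 1) × 0.450)
     = 1.9227 / 2.4727 = 0.7776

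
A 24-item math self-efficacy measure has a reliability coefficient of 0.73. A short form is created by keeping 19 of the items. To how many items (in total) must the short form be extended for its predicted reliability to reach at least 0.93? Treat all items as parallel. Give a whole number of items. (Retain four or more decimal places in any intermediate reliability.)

Short-form reliability: n = 19/24 = 0.7917; r_19 = n·r/(1+(n−1)r) ≈ 0.6816
Length factor from the short form to reach 0.93: n' = 0.93(1 − 0.6816) / [0.6816(1 − 0.93)] ≈ 6.2062
Items = 6.2062 × 19 ≈ 117.92 → 118

118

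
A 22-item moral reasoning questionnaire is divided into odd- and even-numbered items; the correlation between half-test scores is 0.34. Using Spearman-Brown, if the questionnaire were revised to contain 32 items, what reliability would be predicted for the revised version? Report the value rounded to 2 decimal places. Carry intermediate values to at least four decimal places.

0.60

Spearman-Brown correction (n = 2): r_full = 2·0.34/(1 + 0.34) = 0.5075
Length factor from 22 to 32 items: n = 32/22 = 1.4545
r_new = n·r_full / (1 + (n − 1)·r_full) = 0.7382 / 1.2307 ≈ 0.5998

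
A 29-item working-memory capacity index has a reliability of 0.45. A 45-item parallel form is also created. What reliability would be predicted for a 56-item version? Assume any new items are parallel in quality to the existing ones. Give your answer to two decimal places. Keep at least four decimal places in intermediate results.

0.61

The 45-item form is not needed; work directly from the 29-item form with n = 56/29 = 1.9310.
r_{56} = n·r / (1 + (n − 1)·r) = 0.8690 / 1.4190 ≈ 0.6124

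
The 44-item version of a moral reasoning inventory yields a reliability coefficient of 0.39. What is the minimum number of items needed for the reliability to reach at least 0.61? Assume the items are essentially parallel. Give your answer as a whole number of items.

108

Rearranging the Spearman-Brown formula for n,
n = r_target (1 − r_old) / [ r_old (1 − r_target) ]
n = [0.61 × 0.61] / [0.39 × 0.39]
  = 0.3721 / 0.1521 = 2.4464
So the test needs 2.4464 × 44 ≈ 107.64 items; rounding up, 108.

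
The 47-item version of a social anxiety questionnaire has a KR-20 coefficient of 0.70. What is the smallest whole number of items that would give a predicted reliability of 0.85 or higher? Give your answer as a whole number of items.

115

n = [0.85 × 0.30] / [0.70 × 0.15]
  = 0.2550 / 0.1050 = 2.4286
So the test needs 2.4286 × 47 ≈ 114.14 items; rounding up, 115.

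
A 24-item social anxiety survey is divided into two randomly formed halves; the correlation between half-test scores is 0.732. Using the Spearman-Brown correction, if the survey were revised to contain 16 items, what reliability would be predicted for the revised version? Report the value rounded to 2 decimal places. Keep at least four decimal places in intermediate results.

0.78

Full-test reliability from the split-half r: r_full = 2(0.732)/(1 + 0.732) = 0.8453
Then adjust to 16 items: n = 16/24 = 0.6667
r_new = n·r_full / (1 + (n − 1)·r_full) = 0.5636 / 0.7183 ≈ 0.7846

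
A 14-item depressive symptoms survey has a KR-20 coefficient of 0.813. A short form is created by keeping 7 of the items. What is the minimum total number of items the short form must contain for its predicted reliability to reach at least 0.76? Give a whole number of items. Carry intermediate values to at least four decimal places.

11

First, r for the 7-item form: n = 7/14 = 0.5000, so r_7 = 0.5000·0.813/(1 + (0.5000 − 1)·0.813) = 0.6849
Then solve for n' with r_old = 0.6849, r_target = 0.76: n' = 0.76(1 − 0.6849)/[0.6849(1 − 0.76)] = 1.4569
Total items = 1.4569 × 7 = 10.20, rounded up to 11.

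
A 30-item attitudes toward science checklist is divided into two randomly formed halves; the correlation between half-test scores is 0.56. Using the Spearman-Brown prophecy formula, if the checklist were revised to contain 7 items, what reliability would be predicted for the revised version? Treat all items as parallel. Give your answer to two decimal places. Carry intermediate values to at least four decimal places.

0.37

Spearman-Brown correction (n = 2): r_full = 2·0.56/(1 + 0.56) = 0.7179
Length factor from 30 to 7 items: n = 7/30 = 0.2333
r_new = n·r_full / (1 + (n − 1)·r_full) = 0.1675 / 0.4496 ≈ 0.3726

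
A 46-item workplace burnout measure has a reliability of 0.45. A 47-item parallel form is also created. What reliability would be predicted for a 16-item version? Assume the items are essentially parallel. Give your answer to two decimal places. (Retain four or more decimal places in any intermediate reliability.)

0.22

Only the ratio of lengths matters: n = 16/46 = 0.3478
r_{16} = n·r / (1 + (n − 1)·r) = 0.1565 / 0.7065 ≈ 0.2215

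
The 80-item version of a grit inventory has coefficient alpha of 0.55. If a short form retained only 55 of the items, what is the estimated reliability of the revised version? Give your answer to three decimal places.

0.457

The new length is 55/80 = 0.6875 times the old.
Apply the Spearman-Brown prophecy formula, r' = nr / [1 + (n − 1)r]:
r_new = 0.6875·0.55 / [1 + (0.6875 − 1)·0.55]
     = 0.3781 / 0.8281 = 0.4566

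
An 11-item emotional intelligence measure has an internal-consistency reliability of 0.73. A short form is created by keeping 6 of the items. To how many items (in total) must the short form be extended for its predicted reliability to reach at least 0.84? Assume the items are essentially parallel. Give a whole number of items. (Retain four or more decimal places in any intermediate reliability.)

22

Short-form reliability: n = 6/11 = 0.5455; r_6 = n·r/(1+(n−1)r) ≈ 0.5959
Length factor from the short form to reach 0.84: n' = 0.84(1 − 0.5959) / [0.5959(1 − 0.84)] ≈ 3.5602
Total items = 3.5602 × 6 = 21.36, rounded up to 22.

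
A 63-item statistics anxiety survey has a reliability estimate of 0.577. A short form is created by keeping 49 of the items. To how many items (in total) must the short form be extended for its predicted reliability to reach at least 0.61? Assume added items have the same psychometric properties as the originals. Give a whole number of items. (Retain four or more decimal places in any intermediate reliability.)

First, r for the 49-item form: n = 49/63 = 0.7778, so r_49 = 0.7778·0.577/(1 + (0.7778 − 1)·0.577) = 0.5148
Then solve for n' with r_old = 0.5148, r_target = 0.61: n' = 0.61(1 − 0.5148)/[0.5148(1 − 0.61)] = 1.4742
Total items = 1.4742 × 49 = 72.24, rounded up to 73.

73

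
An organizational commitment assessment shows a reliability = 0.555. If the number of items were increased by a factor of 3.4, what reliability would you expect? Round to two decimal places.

0.81

Spearman-Brown: r_new = n·r / (1 + (n − 1)·r)
r_new = (3.4 × 0.555) / (1 + (3.4 − 1) × 0.555)
r_new = 1.8870 / 2.3320 ≈ 0.8092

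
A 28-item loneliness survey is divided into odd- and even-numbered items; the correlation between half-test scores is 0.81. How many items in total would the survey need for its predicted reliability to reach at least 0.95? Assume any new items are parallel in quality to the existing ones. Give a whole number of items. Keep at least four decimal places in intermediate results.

63

Corrected full-test reliability: r_full = 2 × 0.81 / (1 + 0.81) ≈ 0.8950
Solve Spearman-Brown for n: n = 0.95(1 − 0.8950) / [0.8950(1 − 0.95)] = 2.2291
Items = 2.2291 × 28 ≈ 62.41 → 63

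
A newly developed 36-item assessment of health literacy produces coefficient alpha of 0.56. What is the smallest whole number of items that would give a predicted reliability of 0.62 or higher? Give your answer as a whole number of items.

n = 0.62(1 − 0.56) / [0.56(1 − 0.62)]
  = 0.2728 / 0.2128 = 1.2820
Items needed = n × 36 = 1.2820 × 36 ≈ 46.15 → round up to 47

47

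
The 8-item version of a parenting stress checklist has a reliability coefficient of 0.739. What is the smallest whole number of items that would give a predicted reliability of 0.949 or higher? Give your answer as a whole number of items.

Spearman-Brown solved for the length factor n:
n = r_target (1 − r_old) / [ r_old (1 − r_target) ]
n = 0.949(1 − 0.739) / [0.739(1 − 0.949)]
n = 0.247689 / 0.037689 ≈ 6.5719
So the test needs 6.5719 × 8 ≈ 52.58 items; rounding up, 53.

53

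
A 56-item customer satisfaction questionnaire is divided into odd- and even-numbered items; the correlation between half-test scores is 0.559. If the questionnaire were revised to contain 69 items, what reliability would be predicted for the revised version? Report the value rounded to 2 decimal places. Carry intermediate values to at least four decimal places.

Spearman-Brown correction (n = 2): r_full = 2·0.559/(1 + 0.559) = 0.7171
Then adjust to 69 items: n = 69/56 = 1.2321
r_new = n·r_full / (1 + (n − 1)·r_full) = 0.8835 / 1.1664 ≈ 0.7575

0.76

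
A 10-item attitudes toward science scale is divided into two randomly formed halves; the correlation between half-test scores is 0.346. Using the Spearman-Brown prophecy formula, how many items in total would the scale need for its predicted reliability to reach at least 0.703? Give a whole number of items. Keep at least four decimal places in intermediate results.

Corrected full-test reliability: r_full = 2 × 0.346 / (1 + 0.346) ≈ 0.5141
Solve Spearman-Brown for n: n = 0.703(1 − 0.5141) / [0.5141(1 − 0.703)] = 2.2372
Required items = 2.2372 × 10 = 22.37, so 23 items.

23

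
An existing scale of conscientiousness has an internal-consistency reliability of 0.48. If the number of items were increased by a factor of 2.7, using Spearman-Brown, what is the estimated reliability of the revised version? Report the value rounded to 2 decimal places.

Apply the Spearman-Brown prophecy formula, r' = nr / [1 + (n − 1)r]:
r_new = (2.7 × 0.48) / (1 + (2.7 − 1) × 0.48)
     = 1.2960 / 1.8160 = 0.7137

0.71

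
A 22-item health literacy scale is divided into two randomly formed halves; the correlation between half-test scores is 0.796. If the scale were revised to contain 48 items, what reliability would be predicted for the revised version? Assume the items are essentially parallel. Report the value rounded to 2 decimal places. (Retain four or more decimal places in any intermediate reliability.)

0.94

Spearman-Brown correction (n = 2): r_full = 2·0.796/(1 + 0.796) = 0.8864
Then adjust to 48 items: n = 48/22 = 2.1818
r_new = n·r_full / (1 + (n − 1)·r_full) = 1.9339 / 2.0475 ≈ 0.9445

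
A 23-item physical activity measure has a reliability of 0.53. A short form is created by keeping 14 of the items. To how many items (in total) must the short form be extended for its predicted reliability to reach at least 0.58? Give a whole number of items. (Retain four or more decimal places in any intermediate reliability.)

29

Short-form reliability: n = 14/23 = 0.6087; r_14 = n·r/(1+(n−1)r) ≈ 0.4070
Length factor from the short form to reach 0.58: n' = 0.58(1 − 0.4070) / [0.4070(1 − 0.58)] ≈ 2.0121
Items = 2.0121 × 14 ≈ 28.17 → 29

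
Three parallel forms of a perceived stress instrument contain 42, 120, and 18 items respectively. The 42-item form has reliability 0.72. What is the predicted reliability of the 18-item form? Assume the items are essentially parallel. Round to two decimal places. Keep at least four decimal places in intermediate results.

0.52

The 120-item form is not needed; work directly from the 42-item form with n = 18/42 = 0.4286.
r_{18} = n·r / (1 + (n − 1)·r) = 0.3086 / 0.5886 ≈ 0.5243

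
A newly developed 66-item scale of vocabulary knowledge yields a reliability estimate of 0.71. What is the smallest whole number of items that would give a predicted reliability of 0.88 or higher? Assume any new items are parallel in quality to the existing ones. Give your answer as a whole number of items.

n = 0.88 × (1 − 0.71) / [ 0.71 × (1 − 0.88) ]
n = 0.2552 / 0.0852 ≈ 2.9953
2.9953 × 66 = 197.69 → 198 items

198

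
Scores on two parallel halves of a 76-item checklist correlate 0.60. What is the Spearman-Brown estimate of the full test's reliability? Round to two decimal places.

0.75

r_full = 2r_hh / (1 + r_hh) = 2 × 0.60 / (1 + 0.60)
r_full = 1.2000 / 1.6000 ≈ 0.7500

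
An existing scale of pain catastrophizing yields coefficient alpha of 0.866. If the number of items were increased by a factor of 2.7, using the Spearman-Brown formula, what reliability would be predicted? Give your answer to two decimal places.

r_new = 2.7·0.866 / [1 + (2.7 − 1)·0.866]
r_new = 2.3382 / 2.4722 ≈ 0.9458

0.95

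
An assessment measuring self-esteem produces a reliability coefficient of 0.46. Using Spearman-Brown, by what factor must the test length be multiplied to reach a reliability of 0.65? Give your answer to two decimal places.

Invert Spearman-Brown to solve for n:
n = r*(1 − r) / [ r (1 − r*) ]
n = [0.65 × 0.54] / [0.46 × 0.35]
n = 0.3510 / 0.1610 ≈ 2.1801

2.18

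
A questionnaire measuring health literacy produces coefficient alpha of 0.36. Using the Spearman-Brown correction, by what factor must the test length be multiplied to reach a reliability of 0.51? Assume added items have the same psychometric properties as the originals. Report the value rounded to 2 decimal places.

1.85

Spearman-Brown solved for the length factor n:
n = r*(1 − r) / [ r (1 − r*) ]
n = [0.51 × 0.64] / [0.36 × 0.49]
n = 0.3264 / 0.1764 ≈ 1.8503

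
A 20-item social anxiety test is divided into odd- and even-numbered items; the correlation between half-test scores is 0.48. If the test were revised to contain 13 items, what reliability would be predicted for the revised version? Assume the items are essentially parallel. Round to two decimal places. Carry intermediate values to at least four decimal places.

0.55

First correct the split-half correlation to full-test reliability: r_full = 2 × 0.48 / (1 + 0.48) ≈ 0.6486
Length factor from 20 to 13 items: n = 13/20 = 0.6500
r_new = n·r_full / (1 + (n − 1)·r_full) = 0.4216 / 0.7730 ≈ 0.5454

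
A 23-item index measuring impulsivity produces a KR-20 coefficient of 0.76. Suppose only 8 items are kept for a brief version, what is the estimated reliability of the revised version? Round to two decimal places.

n = 8/23 = 0.3478
Spearman-Brown: r_new = n·r / (1 + (n − 1)·r)
r_new = 0.3478·0.76 / [1 + (0.3478 − 1)·0.76]
     = 0.2643 / 0.5043 = 0.5241

0.52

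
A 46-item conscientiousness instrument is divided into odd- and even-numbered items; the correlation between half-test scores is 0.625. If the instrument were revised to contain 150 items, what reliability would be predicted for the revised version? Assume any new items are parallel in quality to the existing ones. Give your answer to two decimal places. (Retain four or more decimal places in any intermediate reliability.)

Full-test reliability from the split-half r: r_full = 2(0.625)/(1 + 0.625) = 0.7692
Length factor from 46 to 150 items: n = 150/46 = 3.2609
r_new = n·r_full / (1 + (n − 1)·r_full) = 2.5083 / 2.7391 ≈ 0.9157

0.92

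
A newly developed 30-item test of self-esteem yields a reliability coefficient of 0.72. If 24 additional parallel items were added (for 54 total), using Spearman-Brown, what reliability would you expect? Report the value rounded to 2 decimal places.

Length ratio n = 54/30 = 1.8
By Spearman-Brown, r_new = n r / (1 + (n − 1) r).
r_new = 1.8·0.72 / [1 + (1.8 − 1)·0.72]
     = 1.2960 / 1.5760 = 0.8223

0.82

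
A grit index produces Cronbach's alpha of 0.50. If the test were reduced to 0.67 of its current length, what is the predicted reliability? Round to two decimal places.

r_new = (0.67 × 0.50) / (1 + (0.67 − 1) × 0.50)
r_new = 0.3350 / 0.8350 ≈ 0.4012

0.40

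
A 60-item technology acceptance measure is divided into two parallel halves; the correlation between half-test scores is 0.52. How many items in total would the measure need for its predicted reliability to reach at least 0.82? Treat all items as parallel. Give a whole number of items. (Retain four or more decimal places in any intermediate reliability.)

r_full = 2(0.52)/(1 + 0.52) = 0.6842
Solve Spearman-Brown for n: n = 0.82(1 − 0.6842) / [0.6842(1 − 0.82)] = 2.1027
Items = 2.1027 × 60 ≈ 126.16 → 127

127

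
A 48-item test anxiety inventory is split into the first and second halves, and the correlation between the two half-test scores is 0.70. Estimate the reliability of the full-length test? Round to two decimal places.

0.82

r_full = 2(0.70) / (1 + 0.70)
r_full = 1.4000 / 1.7000 ≈ 0.8235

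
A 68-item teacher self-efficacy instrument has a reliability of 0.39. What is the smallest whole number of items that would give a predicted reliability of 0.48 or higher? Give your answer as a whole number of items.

99

n = 0.48(1 − 0.39) / [0.39(1 − 0.48)]
  = 0.2928 / 0.2028 = 1.4438
Items needed = n × 68 = 1.4438 × 68 ≈ 98.18 → round up to 99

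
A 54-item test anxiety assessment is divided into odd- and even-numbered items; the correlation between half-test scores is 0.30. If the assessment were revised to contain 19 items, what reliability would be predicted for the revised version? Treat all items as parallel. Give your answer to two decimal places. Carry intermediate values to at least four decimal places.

First correct the split-half correlation to full-test reliability: r_full = 2 × 0.30 / (1 + 0.30) ≈ 0.4615
Length factor from 54 to 19 items: n = 19/54 = 0.3519
r_new = n·r_full / (1 + (n − 1)·r_full) = 0.1624 / 0.7009 ≈ 0.2317

0.23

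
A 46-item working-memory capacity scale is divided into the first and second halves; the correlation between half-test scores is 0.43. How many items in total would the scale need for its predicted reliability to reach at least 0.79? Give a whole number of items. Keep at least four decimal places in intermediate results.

115

r_full = 2(0.43)/(1 + 0.43) = 0.6014
n = r_tgt(1 − r_full) / [r_full(1 − r_tgt)] = 0.79 × 0.3986 / (0.6014 × 0.21) ≈ 2.4933
Required items = 2.4933 × 46 = 114.69, so 115 items.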